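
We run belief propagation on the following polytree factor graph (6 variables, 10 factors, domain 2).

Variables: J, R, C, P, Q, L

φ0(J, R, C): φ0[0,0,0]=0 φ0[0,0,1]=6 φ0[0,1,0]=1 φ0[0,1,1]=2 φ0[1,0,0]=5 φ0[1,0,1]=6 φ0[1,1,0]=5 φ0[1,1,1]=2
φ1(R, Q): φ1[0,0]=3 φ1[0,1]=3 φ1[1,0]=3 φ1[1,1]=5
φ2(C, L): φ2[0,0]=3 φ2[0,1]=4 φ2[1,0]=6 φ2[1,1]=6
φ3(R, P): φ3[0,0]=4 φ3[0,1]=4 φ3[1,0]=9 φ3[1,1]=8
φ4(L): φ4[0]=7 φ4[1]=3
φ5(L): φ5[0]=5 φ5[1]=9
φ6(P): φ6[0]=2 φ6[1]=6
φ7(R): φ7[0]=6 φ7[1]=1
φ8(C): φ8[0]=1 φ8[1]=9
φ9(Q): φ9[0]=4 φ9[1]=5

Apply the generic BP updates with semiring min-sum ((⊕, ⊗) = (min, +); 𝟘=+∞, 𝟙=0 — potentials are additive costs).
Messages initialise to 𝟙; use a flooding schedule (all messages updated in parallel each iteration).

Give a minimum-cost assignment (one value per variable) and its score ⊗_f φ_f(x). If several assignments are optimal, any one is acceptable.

init: all messages = 𝟙 over 2 values
r1 m[φ0→J] = [0, 2]
r1 m[φ0→R] = [0, 1]
r1 m[φ0→C] = [0, 2]
r1 m[φ1→R] = [3, 3]
r1 m[φ1→Q] = [3, 3]
r1 m[φ2→C] = [3, 6]
r1 m[φ2→L] = [3, 4]
r1 m[φ3→R] = [4, 8]
r1 m[φ3→P] = [4, 4]
r1 m[φ4→L] = [7, 3]
r1 m[φ5→L] = [5, 9]
r1 m[φ6→P] = [2, 6]
r1 m[φ7→R] = [6, 1]
r1 m[φ8→C] = [1, 9]
r1 m[φ9→Q] = [4, 5]
r1 m[J→φ0] = [0, 0]
r1 m[R→φ0] = [0, 0]
r1 m[R→φ1] = [0, 0]
r1 m[R→φ3] = [0, 0]
r1 m[R→φ7] = [0, 0]
r1 m[C→φ0] = [0, 0]
r1 m[C→φ2] = [0, 0]
r1 m[C→φ8] = [0, 0]
r1 m[P→φ3] = [0, 0]
r1 m[P→φ6] = [0, 0]
r1 m[Q→φ1] = [0, 0]
r1 m[Q→φ9] = [0, 0]
r1 m[L→φ2] = [0, 0]
r1 m[L→φ4] = [0, 0]
r1 m[L→φ5] = [0, 0]
r2 m[φ0→J] = [0, 2]
r2 m[φ0→R] = [0, 1]
r2 m[φ0→C] = [0, 2]
r2 m[φ1→R] = [3, 3]
r2 m[φ1→Q] = [3, 3]
r2 m[φ2→C] = [3, 6]
r2 m[φ2→L] = [3, 4]
r2 m[φ3→R] = [4, 8]
r2 m[φ3→P] = [4, 4]
r2 m[φ4→L] = [7, 3]
r2 m[φ5→L] = [5, 9]
r2 m[φ6→P] = [2, 6]
r2 m[φ7→R] = [6, 1]
r2 m[φ8→C] = [1, 9]
r2 m[φ9→Q] = [4, 5]
r2 m[J→φ0] = [0, 0]
r2 m[R→φ0] = [13, 12]
r2 m[R→φ1] = [10, 10]
r2 m[R→φ3] = [9, 5]
r2 m[R→φ7] = [7, 12]
r2 m[C→φ0] = [4, 15]
r2 m[C→φ2] = [1, 11]
r2 m[C→φ8] = [3, 8]
r2 m[P→φ3] = [2, 6]
r2 m[P→φ6] = [4, 4]
r2 m[Q→φ1] = [4, 5]
r2 m[Q→φ9] = [3, 3]
r2 m[L→φ2] = [12, 12]
r2 m[L→φ4] = [8, 13]
r2 m[L→φ5] = [10, 7]
r3 m[φ0→J] = [17, 21]
r3 m[φ0→R] = [4, 5]
r3 m[φ0→C] = [13, 14]
r3 m[φ1→R] = [7, 7]
r3 m[φ1→Q] = [13, 13]
r3 m[φ2→C] = [15, 18]
r3 m[φ2→L] = [4, 5]
r3 m[φ3→R] = [6, 11]
r3 m[φ3→P] = [13, 13]
r3 m[φ4→L] = [7, 3]
r3 m[φ5→L] = [5, 9]
r3 m[φ6→P] = [2, 6]
r3 m[φ7→R] = [6, 1]
r3 m[φ8→C] = [1, 9]
r3 m[φ9→Q] = [4, 5]
r3 m[J→φ0] = [0, 0]
r3 m[R→φ0] = [13, 12]
r3 m[R→φ1] = [10, 10]
r3 m[R→φ3] = [9, 5]
r3 m[R→φ7] = [7, 12]
r3 m[C→φ0] = [4, 15]
r3 m[C→φ2] = [1, 11]
r3 m[C→φ8] = [3, 8]
r3 m[P→φ3] = [2, 6]
r3 m[P→φ6] = [4, 4]
r3 m[Q→φ1] = [4, 5]
r3 m[Q→φ9] = [3, 3]
r3 m[L→φ2] = [12, 12]
r3 m[L→φ4] = [8, 13]
r3 m[L→φ5] = [10, 7]
r4 m[φ0→J] = [17, 21]
r4 m[φ0→R] = [4, 5]
r4 m[φ0→C] = [13, 14]
r4 m[φ1→R] = [7, 7]
r4 m[φ1→Q] = [13, 13]
r4 m[φ2→C] = [15, 18]
r4 m[φ2→L] = [4, 5]
r4 m[φ3→R] = [6, 11]
r4 m[φ3→P] = [13, 13]
r4 m[φ4→L] = [7, 3]
r4 m[φ5→L] = [5, 9]
r4 m[φ6→P] = [2, 6]
r4 m[φ7→R] = [6, 1]
r4 m[φ8→C] = [1, 9]
r4 m[φ9→Q] = [4, 5]
r4 m[J→φ0] = [0, 0]
r4 m[R→φ0] = [19, 19]
r4 m[R→φ1] = [16, 17]
r4 m[R→φ3] = [17, 13]
r4 m[R→φ7] = [17, 23]
r4 m[C→φ0] = [16, 27]
r4 m[C→φ2] = [14, 23]
r4 m[C→φ8] = [28, 32]
r4 m[P→φ3] = [2, 6]
r4 m[P→φ6] = [13, 13]
r4 m[Q→φ1] = [4, 5]
r4 m[Q→φ9] = [13, 13]
r4 m[L→φ2] = [12, 12]
r4 m[L→φ4] = [9, 14]
r4 m[L→φ5] = [11, 8]
r5 m[φ0→J] = [35, 40]
r5 m[φ0→R] = [16, 17]
r5 m[φ0→C] = [19, 21]
r5 m[φ1→R] = [7, 7]
r5 m[φ1→Q] = [19, 19]
r5 m[φ2→C] = [15, 18]
r5 m[φ2→L] = [17, 18]
r5 m[φ3→R] = [6, 11]
r5 m[φ3→P] = [21, 21]
r5 m[φ4→L] = [7, 3]
r5 m[φ5→L] = [5, 9]
r5 m[φ6→P] = [2, 6]
r5 m[φ7→R] = [6, 1]
r5 m[φ8→C] = [1, 9]
r5 m[φ9→Q] = [4, 5]
r5 m[J→φ0] = [0, 0]
r5 m[R→φ0] = [19, 19]
r5 m[R→φ1] = [16, 17]
r5 m[R→φ3] = [17, 13]
r5 m[R→φ7] = [17, 23]
r5 m[C→φ0] = [16, 27]
r5 m[C→φ2] = [14, 23]
r5 m[C→φ8] = [28, 32]
r5 m[P→φ3] = [2, 6]
r5 m[P→φ6] = [13, 13]
r5 m[Q→φ1] = [4, 5]
r5 m[Q→φ9] = [13, 13]
r5 m[L→φ2] = [12, 12]
r5 m[L→φ4] = [9, 14]
r5 m[L→φ5] = [11, 8]
r6 m[φ0→J] = [35, 40]
r6 m[φ0→R] = [16, 17]
r6 m[φ0→C] = [19, 21]
r6 m[φ1→R] = [7, 7]
r6 m[φ1→Q] = [19, 19]
r6 m[φ2→C] = [15, 18]
r6 m[φ2→L] = [17, 18]
r6 m[φ3→R] = [6, 11]
r6 m[φ3→P] = [21, 21]
r6 m[φ4→L] = [7, 3]
r6 m[φ5→L] = [5, 9]
r6 m[φ6→P] = [2, 6]
r6 m[φ7→R] = [6, 1]
r6 m[φ8→C] = [1, 9]
r6 m[φ9→Q] = [4, 5]
r6 m[J→φ0] = [0, 0]
r6 m[R→φ0] = [19, 19]
r6 m[R→φ1] = [28, 29]
r6 m[R→φ3] = [29, 25]
r6 m[R→φ7] = [29, 35]
r6 m[C→φ0] = [16, 27]
r6 m[C→φ2] = [20, 30]
r6 m[C→φ8] = [34, 39]
r6 m[P→φ3] = [2, 6]
r6 m[P→φ6] = [21, 21]
r6 m[Q→φ1] = [4, 5]
r6 m[Q→φ9] = [19, 19]
r6 m[L→φ2] = [12, 12]
r6 m[L→φ4] = [22, 27]
r6 m[L→φ5] = [24, 21]
r7 m[φ0→J] = [35, 40]
r7 m[φ0→R] = [16, 17]
r7 m[φ0→C] = [19, 21]
r7 m[φ1→R] = [7, 7]
r7 m[φ1→Q] = [31, 31]
r7 m[φ2→C] = [15, 18]
r7 m[φ2→L] = [23, 24]
r7 m[φ3→R] = [6, 11]
r7 m[φ3→P] = [33, 33]
r7 m[φ4→L] = [7, 3]
r7 m[φ5→L] = [5, 9]
r7 m[φ6→P] = [2, 6]
r7 m[φ7→R] = [6, 1]
r7 m[φ8→C] = [1, 9]
r7 m[φ9→Q] = [4, 5]
r7 m[J→φ0] = [0, 0]
r7 m[R→φ0] = [19, 19]
r7 m[R→φ1] = [28, 29]
r7 m[R→φ3] = [29, 25]
r7 m[R→φ7] = [29, 35]
r7 m[C→φ0] = [16, 27]
r7 m[C→φ2] = [20, 30]
r7 m[C→φ8] = [34, 39]
r7 m[P→φ3] = [2, 6]
r7 m[P→φ6] = [21, 21]
r7 m[Q→φ1] = [4, 5]
r7 m[Q→φ9] = [19, 19]
r7 m[L→φ2] = [12, 12]
r7 m[L→φ4] = [22, 27]
r7 m[L→φ5] = [24, 21]
r8 m[φ0→J] = [35, 40]
r8 m[φ0→R] = [16, 17]
r8 m[φ0→C] = [19, 21]
r8 m[φ1→R] = [7, 7]
r8 m[φ1→Q] = [31, 31]
r8 m[φ2→C] = [15, 18]
r8 m[φ2→L] = [23, 24]
r8 m[φ3→R] = [6, 11]
r8 m[φ3→P] = [33, 33]
r8 m[φ4→L] = [7, 3]
r8 m[φ5→L] = [5, 9]
r8 m[φ6→P] = [2, 6]
r8 m[φ7→R] = [6, 1]
r8 m[φ8→C] = [1, 9]
r8 m[φ9→Q] = [4, 5]
r8 m[J→φ0] = [0, 0]
r8 m[R→φ0] = [19, 19]
r8 m[R→φ1] = [28, 29]
r8 m[R→φ3] = [29, 25]
r8 m[R→φ7] = [29, 35]
r8 m[C→φ0] = [16, 27]
r8 m[C→φ2] = [20, 30]
r8 m[C→φ8] = [34, 39]
r8 m[P→φ3] = [2, 6]
r8 m[P→φ6] = [33, 33]
r8 m[Q→φ1] = [4, 5]
r8 m[Q→φ9] = [31, 31]
r8 m[L→φ2] = [12, 12]
r8 m[L→φ4] = [28, 33]
r8 m[L→φ5] = [30, 27]
r9 m[φ0→J] = [35, 40]
r9 m[φ0→R] = [16, 17]
r9 m[φ0→C] = [19, 21]
r9 m[φ1→R] = [7, 7]
r9 m[φ1→Q] = [31, 31]
r9 m[φ2→C] = [15, 18]
r9 m[φ2→L] = [23, 24]
r9 m[φ3→R] = [6, 11]
r9 m[φ3→P] = [33, 33]
r9 m[φ4→L] = [7, 3]
r9 m[φ5→L] = [5, 9]
r9 m[φ6→P] = [2, 6]
r9 m[φ7→R] = [6, 1]
r9 m[φ8→C] = [1, 9]
r9 m[φ9→Q] = [4, 5]
r9 m[J→φ0] = [0, 0]
r9 m[R→φ0] = [19, 19]
r9 m[R→φ1] = [28, 29]
r9 m[R→φ3] = [29, 25]
r9 m[R→φ7] = [29, 35]
r9 m[C→φ0] = [16, 27]
r9 m[C→φ2] = [20, 30]
r9 m[C→φ8] = [34, 39]
r9 m[P→φ3] = [2, 6]
r9 m[P→φ6] = [33, 33]
r9 m[Q→φ1] = [4, 5]
r9 m[Q→φ9] = [31, 31]
r9 m[L→φ2] = [12, 12]
r9 m[L→φ4] = [28, 33]
r9 m[L→φ5] = [30, 27]
fixed point reached at round 9
traceback from J: (J=0, R=0, C=0, P=0, Q=0, L=0), score=35

assignment: (J=0, R=0, C=0, P=0, Q=0, L=0); score = 35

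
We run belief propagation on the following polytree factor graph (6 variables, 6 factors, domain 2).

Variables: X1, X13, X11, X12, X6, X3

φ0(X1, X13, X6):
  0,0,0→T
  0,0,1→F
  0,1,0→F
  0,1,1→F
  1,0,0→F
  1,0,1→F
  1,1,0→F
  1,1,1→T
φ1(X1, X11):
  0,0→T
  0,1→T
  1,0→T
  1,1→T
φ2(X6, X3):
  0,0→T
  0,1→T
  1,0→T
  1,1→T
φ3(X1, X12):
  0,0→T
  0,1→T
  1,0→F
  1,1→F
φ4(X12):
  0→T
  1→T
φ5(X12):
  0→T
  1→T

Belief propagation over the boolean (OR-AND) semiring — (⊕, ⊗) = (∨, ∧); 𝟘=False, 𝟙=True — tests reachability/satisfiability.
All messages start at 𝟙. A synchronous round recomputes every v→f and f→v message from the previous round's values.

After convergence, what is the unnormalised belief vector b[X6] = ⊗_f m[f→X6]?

b[X6] = [T, F]

init: all messages = 𝟙 over 2 values
r1 m[φ0→X1] = [T, T]
r1 m[φ0→X13] = [T, T]
r1 m[φ0→X6] = [T, T]
r1 m[φ1→X1] = [T, T]
r1 m[φ1→X11] = [T, T]
r1 m[φ2→X6] = [T, T]
r1 m[φ2→X3] = [T, T]
r1 m[φ3→X1] = [T, F]
r1 m[φ3→X12] = [T, T]
r1 m[φ4→X12] = [T, T]
r1 m[φ5→X12] = [T, T]
r1 m[X1→φ0] = [T, T]
r1 m[X1→φ1] = [T, T]
r1 m[X1→φ3] = [T, T]
r1 m[X13→φ0] = [T, T]
r1 m[X11→φ1] = [T, T]
r1 m[X12→φ3] = [T, T]
r1 m[X12→φ4] = [T, T]
r1 m[X12→φ5] = [T, T]
r1 m[X6→φ0] = [T, T]
r1 m[X6→φ2] = [T, T]
r1 m[X3→φ2] = [T, T]
r2 m[φ0→X1] = [T, T]
r2 m[φ0→X13] = [T, T]
r2 m[φ0→X6] = [T, T]
r2 m[φ1→X1] = [T, T]
r2 m[φ1→X11] = [T, T]
r2 m[φ2→X6] = [T, T]
r2 m[φ2→X3] = [T, T]
r2 m[φ3→X1] = [T, F]
r2 m[φ3→X12] = [T, T]
r2 m[φ4→X12] = [T, T]
r2 m[φ5→X12] = [T, T]
r2 m[X1→φ0] = [T, F]
r2 m[X1→φ1] = [T, F]
r2 m[X1→φ3] = [T, T]
r2 m[X13→φ0] = [T, T]
r2 m[X11→φ1] = [T, T]
r2 m[X12→φ3] = [T, T]
r2 m[X12→φ4] = [T, T]
r2 m[X12→φ5] = [T, T]
r2 m[X6→φ0] = [T, T]
r2 m[X6→φ2] = [T, T]
r2 m[X3→φ2] = [T, T]
r3 m[φ0→X1] = [T, T]
r3 m[φ0→X13] = [T, F]
r3 m[φ0→X6] = [T, F]
r3 m[φ1→X1] = [T, T]
r3 m[φ1→X11] = [T, T]
r3 m[φ2→X6] = [T, T]
r3 m[φ2→X3] = [T, T]
r3 m[φ3→X1] = [T, F]
r3 m[φ3→X12] = [T, T]
r3 m[φ4→X12] = [T, T]
r3 m[φ5→X12] = [T, T]
r3 m[X1→φ0] = [T, F]
r3 m[X1→φ1] = [T, F]
r3 m[X1→φ3] = [T, T]
r3 m[X13→φ0] = [T, T]
r3 m[X11→φ1] = [T, T]
r3 m[X12→φ3] = [T, T]
r3 m[X12→φ4] = [T, T]
r3 m[X12→φ5] = [T, T]
r3 m[X6→φ0] = [T, T]
r3 m[X6→φ2] = [T, T]
r3 m[X3→φ2] = [T, T]
r4 m[φ0→X1] = [T, T]
r4 m[φ0→X13] = [T, F]
r4 m[φ0→X6] = [T, F]
r4 m[φ1→X1] = [T, T]
r4 m[φ1→X11] = [T, T]
r4 m[φ2→X6] = [T, T]
r4 m[φ2→X3] = [T, T]
r4 m[φ3→X1] = [T, F]
r4 m[φ3→X12] = [T, T]
r4 m[φ4→X12] = [T, T]
r4 m[φ5→X12] = [T, T]
r4 m[X1→φ0] = [T, F]
r4 m[X1→φ1] = [T, F]
r4 m[X1→φ3] = [T, T]
r4 m[X13→φ0] = [T, T]
r4 m[X11→φ1] = [T, T]
r4 m[X12→φ3] = [T, T]
r4 m[X12→φ4] = [T, T]
r4 m[X12→φ5] = [T, T]
r4 m[X6→φ0] = [T, T]
r4 m[X6→φ2] = [T, F]
r4 m[X3→φ2] = [T, T]
r5 m[φ0→X1] = [T, T]
r5 m[φ0→X13] = [T, F]
r5 m[φ0→X6] = [T, F]
r5 m[φ1→X1] = [T, T]
r5 m[φ1→X11] = [T, T]
r5 m[φ2→X6] = [T, T]
r5 m[φ2→X3] = [T, T]
r5 m[φ3→X1] = [T, F]
r5 m[φ3→X12] = [T, T]
r5 m[φ4→X12] = [T, T]
r5 m[φ5→X12] = [T, T]
r5 m[X1→φ0] = [T, F]
r5 m[X1→φ1] = [T, F]
r5 m[X1→φ3] = [T, T]
r5 m[X13→φ0] = [T, T]
r5 m[X11→φ1] = [T, T]
r5 m[X12→φ3] = [T, T]
r5 m[X12→φ4] = [T, T]
r5 m[X12→φ5] = [T, T]
r5 m[X6→φ0] = [T, T]
r5 m[X6→φ2] = [T, F]
r5 m[X3→φ2] = [T, T]
fixed point reached at round 5
b[X6] = ⊗ incoming = [T, F]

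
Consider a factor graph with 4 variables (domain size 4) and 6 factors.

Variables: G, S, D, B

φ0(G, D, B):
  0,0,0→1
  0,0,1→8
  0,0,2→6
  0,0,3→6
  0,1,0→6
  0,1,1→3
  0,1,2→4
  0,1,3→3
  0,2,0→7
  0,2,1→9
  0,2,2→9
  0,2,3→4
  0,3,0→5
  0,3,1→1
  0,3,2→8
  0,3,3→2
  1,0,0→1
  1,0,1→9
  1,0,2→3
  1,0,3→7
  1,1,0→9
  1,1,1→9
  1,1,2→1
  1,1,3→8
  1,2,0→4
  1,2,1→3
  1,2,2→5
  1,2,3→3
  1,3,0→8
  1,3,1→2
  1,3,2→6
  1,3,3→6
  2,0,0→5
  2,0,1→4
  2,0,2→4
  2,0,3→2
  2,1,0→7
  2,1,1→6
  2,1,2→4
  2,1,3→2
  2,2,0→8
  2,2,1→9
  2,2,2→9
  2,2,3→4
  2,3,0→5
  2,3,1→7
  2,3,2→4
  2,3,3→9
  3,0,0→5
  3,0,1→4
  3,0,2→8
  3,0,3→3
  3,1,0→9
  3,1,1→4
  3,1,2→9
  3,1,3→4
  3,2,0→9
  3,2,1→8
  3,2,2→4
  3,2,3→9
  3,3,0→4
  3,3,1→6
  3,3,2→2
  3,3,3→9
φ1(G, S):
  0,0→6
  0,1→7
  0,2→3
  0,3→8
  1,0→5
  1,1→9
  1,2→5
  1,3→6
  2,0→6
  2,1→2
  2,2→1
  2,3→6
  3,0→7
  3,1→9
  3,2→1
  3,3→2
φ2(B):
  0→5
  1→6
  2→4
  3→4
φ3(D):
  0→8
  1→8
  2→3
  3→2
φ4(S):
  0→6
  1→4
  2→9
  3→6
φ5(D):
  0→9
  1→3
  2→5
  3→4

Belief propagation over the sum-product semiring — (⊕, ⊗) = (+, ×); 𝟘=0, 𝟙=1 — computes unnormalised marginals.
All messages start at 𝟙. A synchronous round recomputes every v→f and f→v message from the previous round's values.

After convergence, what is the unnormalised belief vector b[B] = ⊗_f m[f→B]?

b[B] = [1227660, 2136114, 1157540, 1107280]

init: all messages = 𝟙 over 4 values
r1 m[φ0→G] = [82, 84, 89, 97]
r1 m[φ0→D] = [76, 88, 104, 84]
r1 m[φ0→B] = [93, 92, 86, 81]
r1 m[φ1→G] = [24, 25, 15, 19]
r1 m[φ1→S] = [24, 27, 10, 22]
r1 m[φ2→B] = [5, 6, 4, 4]
r1 m[φ3→D] = [8, 8, 3, 2]
r1 m[φ4→S] = [6, 4, 9, 6]
r1 m[φ5→D] = [9, 3, 5, 4]
r1 m[G→φ0] = [1, 1, 1, 1]
r1 m[G→φ1] = [1, 1, 1, 1]
r1 m[S→φ1] = [1, 1, 1, 1]
r1 m[S→φ4] = [1, 1, 1, 1]
r1 m[D→φ0] = [1, 1, 1, 1]
r1 m[D→φ3] = [1, 1, 1, 1]
r1 m[D→φ5] = [1, 1, 1, 1]
r1 m[B→φ0] = [1, 1, 1, 1]
r1 m[B→φ2] = [1, 1, 1, 1]
r2 m[φ0→G] = [82, 84, 89, 97]
r2 m[φ0→D] = [76, 88, 104, 84]
r2 m[φ0→B] = [93, 92, 86, 81]
r2 m[φ1→G] = [24, 25, 15, 19]
r2 m[φ1→S] = [24, 27, 10, 22]
r2 m[φ2→B] = [5, 6, 4, 4]
r2 m[φ3→D] = [8, 8, 3, 2]
r2 m[φ4→S] = [6, 4, 9, 6]
r2 m[φ5→D] = [9, 3, 5, 4]
r2 m[G→φ0] = [24, 25, 15, 19]
r2 m[G→φ1] = [82, 84, 89, 97]
r2 m[S→φ1] = [6, 4, 9, 6]
r2 m[S→φ4] = [24, 27, 10, 22]
r2 m[D→φ0] = [72, 24, 15, 8]
r2 m[D→φ3] = [684, 264, 520, 336]
r2 m[D→φ5] = [608, 704, 312, 168]
r2 m[B→φ0] = [5, 6, 4, 4]
r2 m[B→φ2] = [93, 92, 86, 81]
r3 m[φ0→G] = [11779, 12218, 10678, 12575]
r3 m[φ0→D] = [7761, 8923, 10079, 7889]
r3 m[φ0→B] = [43401, 61942, 51280, 48366]
r3 m[φ1→G] = [139, 147, 89, 99]
r3 m[φ1→S] = [2125, 2381, 852, 1888]
r3 m[φ2→B] = [5, 6, 4, 4]
r3 m[φ3→D] = [8, 8, 3, 2]
r3 m[φ4→S] = [6, 4, 9, 6]
r3 m[φ5→D] = [9, 3, 5, 4]
r3 m[G→φ0] = [24, 25, 15, 19]
r3 m[G→φ1] = [82, 84, 89, 97]
r3 m[S→φ1] = [6, 4, 9, 6]
r3 m[S→φ4] = [24, 27, 10, 22]
r3 m[D→φ0] = [72, 24, 15, 8]
r3 m[D→φ3] = [684, 264, 520, 336]
r3 m[D→φ5] = [608, 704, 312, 168]
r3 m[B→φ0] = [5, 6, 4, 4]
r3 m[B→φ2] = [93, 92, 86, 81]
r4 m[φ0→G] = [11779, 12218, 10678, 12575]
r4 m[φ0→D] = [7761, 8923, 10079, 7889]
r4 m[φ0→B] = [43401, 61942, 51280, 48366]
r4 m[φ1→G] = [139, 147, 89, 99]
r4 m[φ1→S] = [2125, 2381, 852, 1888]
r4 m[φ2→B] = [5, 6, 4, 4]
r4 m[φ3→D] = [8, 8, 3, 2]
r4 m[φ4→S] = [6, 4, 9, 6]
r4 m[φ5→D] = [9, 3, 5, 4]
r4 m[G→φ0] = [139, 147, 89, 99]
r4 m[G→φ1] = [11779, 12218, 10678, 12575]
r4 m[S→φ1] = [6, 4, 9, 6]
r4 m[S→φ4] = [2125, 2381, 852, 1888]
r4 m[D→φ0] = [72, 24, 15, 8]
r4 m[D→φ3] = [69849, 26769, 50395, 31556]
r4 m[D→φ5] = [62088, 71384, 30237, 15778]
r4 m[B→φ0] = [5, 6, 4, 4]
r4 m[B→φ2] = [43401, 61942, 51280, 48366]
r5 m[φ0→G] = [11779, 12218, 10678, 12575]
r5 m[φ0→D] = [44296, 50843, 57238, 45060]
r5 m[φ0→B] = [245532, 356019, 289385, 276820]
r5 m[φ1→G] = [139, 147, 89, 99]
r5 m[φ1→S] = [283857, 326946, 119680, 256758]
r5 m[φ2→B] = [5, 6, 4, 4]
r5 m[φ3→D] = [8, 8, 3, 2]
r5 m[φ4→S] = [6, 4, 9, 6]
r5 m[φ5→D] = [9, 3, 5, 4]
r5 m[G→φ0] = [139, 147, 89, 99]
r5 m[G→φ1] = [11779, 12218, 10678, 12575]
r5 m[S→φ1] = [6, 4, 9, 6]
r5 m[S→φ4] = [2125, 2381, 852, 1888]
r5 m[D→φ0] = [72, 24, 15, 8]
r5 m[D→φ3] = [69849, 26769, 50395, 31556]
r5 m[D→φ5] = [62088, 71384, 30237, 15778]
r5 m[B→φ0] = [5, 6, 4, 4]
r5 m[B→φ2] = [43401, 61942, 51280, 48366]
r6 m[φ0→G] = [11779, 12218, 10678, 12575]
r6 m[φ0→D] = [44296, 50843, 57238, 45060]
r6 m[φ0→B] = [245532, 356019, 289385, 276820]
r6 m[φ1→G] = [139, 147, 89, 99]
r6 m[φ1→S] = [283857, 326946, 119680, 256758]
r6 m[φ2→B] = [5, 6, 4, 4]
r6 m[φ3→D] = [8, 8, 3, 2]
r6 m[φ4→S] = [6, 4, 9, 6]
r6 m[φ5→D] = [9, 3, 5, 4]
r6 m[G→φ0] = [139, 147, 89, 99]
r6 m[G→φ1] = [11779, 12218, 10678, 12575]
r6 m[S→φ1] = [6, 4, 9, 6]
r6 m[S→φ4] = [283857, 326946, 119680, 256758]
r6 m[D→φ0] = [72, 24, 15, 8]
r6 m[D→φ3] = [398664, 152529, 286190, 180240]
r6 m[D→φ5] = [354368, 406744, 171714, 90120]
r6 m[B→φ0] = [5, 6, 4, 4]
r6 m[B→φ2] = [245532, 356019, 289385, 276820]
r7 m[φ0→G] = [11779, 12218, 10678, 12575]
r7 m[φ0→D] = [44296, 50843, 57238, 45060]
r7 m[φ0→B] = [245532, 356019, 289385, 276820]
r7 m[φ1→G] = [139, 147, 89, 99]
r7 m[φ1→S] = [283857, 326946, 119680, 256758]
r7 m[φ2→B] = [5, 6, 4, 4]
r7 m[φ3→D] = [8, 8, 3, 2]
r7 m[φ4→S] = [6, 4, 9, 6]
r7 m[φ5→D] = [9, 3, 5, 4]
r7 m[G→φ0] = [139, 147, 89, 99]
r7 m[G→φ1] = [11779, 12218, 10678, 12575]
r7 m[S→φ1] = [6, 4, 9, 6]
r7 m[S→φ4] = [283857, 326946, 119680, 256758]
r7 m[D→φ0] = [72, 24, 15, 8]
r7 m[D→φ3] = [398664, 152529, 286190, 180240]
r7 m[D→φ5] = [354368, 406744, 171714, 90120]
r7 m[B→φ0] = [5, 6, 4, 4]
r7 m[B→φ2] = [245532, 356019, 289385, 276820]
fixed point reached at round 7
b[B] = ⊗ incoming = [1227660, 2136114, 1157540, 1107280]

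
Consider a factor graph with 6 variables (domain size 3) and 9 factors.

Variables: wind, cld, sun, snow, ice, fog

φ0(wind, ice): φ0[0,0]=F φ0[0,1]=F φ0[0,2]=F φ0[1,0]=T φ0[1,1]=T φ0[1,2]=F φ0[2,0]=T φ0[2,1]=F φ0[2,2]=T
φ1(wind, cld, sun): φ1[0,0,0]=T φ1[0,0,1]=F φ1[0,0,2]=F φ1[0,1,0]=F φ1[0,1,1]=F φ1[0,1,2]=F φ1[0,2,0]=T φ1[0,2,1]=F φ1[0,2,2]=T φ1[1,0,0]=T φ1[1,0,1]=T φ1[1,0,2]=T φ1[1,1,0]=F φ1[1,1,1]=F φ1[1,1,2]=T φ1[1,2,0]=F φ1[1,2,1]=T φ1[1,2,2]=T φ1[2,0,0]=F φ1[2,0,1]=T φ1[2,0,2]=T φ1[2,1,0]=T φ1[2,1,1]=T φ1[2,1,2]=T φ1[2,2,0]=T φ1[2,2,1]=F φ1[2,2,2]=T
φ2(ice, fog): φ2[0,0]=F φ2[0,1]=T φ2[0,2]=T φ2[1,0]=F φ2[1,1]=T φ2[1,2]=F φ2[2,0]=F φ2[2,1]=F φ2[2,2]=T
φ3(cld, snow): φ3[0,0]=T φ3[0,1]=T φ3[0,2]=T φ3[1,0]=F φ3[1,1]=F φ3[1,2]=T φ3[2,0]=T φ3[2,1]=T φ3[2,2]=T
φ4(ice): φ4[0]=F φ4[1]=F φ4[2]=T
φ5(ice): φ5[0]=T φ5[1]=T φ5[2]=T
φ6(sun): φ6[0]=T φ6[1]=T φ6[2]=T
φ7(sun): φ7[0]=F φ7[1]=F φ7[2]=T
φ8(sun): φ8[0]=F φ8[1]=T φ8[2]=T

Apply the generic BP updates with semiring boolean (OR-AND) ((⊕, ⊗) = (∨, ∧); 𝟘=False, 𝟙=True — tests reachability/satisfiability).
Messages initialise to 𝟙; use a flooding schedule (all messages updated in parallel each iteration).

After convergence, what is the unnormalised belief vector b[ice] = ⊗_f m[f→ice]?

b[ice] = [F, F, T]

init: all messages = 𝟙 over 3 values
r1 m[φ0→wind] = [F, T, T]
r1 m[φ0→ice] = [T, T, T]
r1 m[φ1→wind] = [T, T, T]
r1 m[φ1→cld] = [T, T, T]
r1 m[φ1→sun] = [T, T, T]
r1 m[φ2→ice] = [T, T, T]
r1 m[φ2→fog] = [F, T, T]
r1 m[φ3→cld] = [T, T, T]
r1 m[φ3→snow] = [T, T, T]
r1 m[φ4→ice] = [F, F, T]
r1 m[φ5→ice] = [T, T, T]
r1 m[φ6→sun] = [T, T, T]
r1 m[φ7→sun] = [F, F, T]
r1 m[φ8→sun] = [F, T, T]
r1 m[wind→φ0] = [T, T, T]
r1 m[wind→φ1] = [T, T, T]
r1 m[cld→φ1] = [T, T, T]
r1 m[cld→φ3] = [T, T, T]
r1 m[sun→φ1] = [T, T, T]
r1 m[sun→φ6] = [T, T, T]
r1 m[sun→φ7] = [T, T, T]
r1 m[sun→φ8] = [T, T, T]
r1 m[snow→φ3] = [T, T, T]
r1 m[ice→φ0] = [T, T, T]
r1 m[ice→φ2] = [T, T, T]
r1 m[ice→φ4] = [T, T, T]
r1 m[ice→φ5] = [T, T, T]
r1 m[fog→φ2] = [T, T, T]
r2 m[φ0→wind] = [F, T, T]
r2 m[φ0→ice] = [T, T, T]
r2 m[φ1→wind] = [T, T, T]
r2 m[φ1→cld] = [T, T, T]
r2 m[φ1→sun] = [T, T, T]
r2 m[φ2→ice] = [T, T, T]
r2 m[φ2→fog] = [F, T, T]
r2 m[φ3→cld] = [T, T, T]
r2 m[φ3→snow] = [T, T, T]
r2 m[φ4→ice] = [F, F, T]
r2 m[φ5→ice] = [T, T, T]
r2 m[φ6→sun] = [T, T, T]
r2 m[φ7→sun] = [F, F, T]
r2 m[φ8→sun] = [F, T, T]
r2 m[wind→φ0] = [T, T, T]
r2 m[wind→φ1] = [F, T, T]
r2 m[cld→φ1] = [T, T, T]
r2 m[cld→φ3] = [T, T, T]
r2 m[sun→φ1] = [F, F, T]
r2 m[sun→φ6] = [F, F, T]
r2 m[sun→φ7] = [F, T, T]
r2 m[sun→φ8] = [F, F, T]
r2 m[snow→φ3] = [T, T, T]
r2 m[ice→φ0] = [F, F, T]
r2 m[ice→φ2] = [F, F, T]
r2 m[ice→φ4] = [T, T, T]
r2 m[ice→φ5] = [F, F, T]
r2 m[fog→φ2] = [T, T, T]
r3 m[φ0→wind] = [F, F, T]
r3 m[φ0→ice] = [T, T, T]
r3 m[φ1→wind] = [T, T, T]
r3 m[φ1→cld] = [T, T, T]
r3 m[φ1→sun] = [T, T, T]
r3 m[φ2→ice] = [T, T, T]
r3 m[φ2→fog] = [F, F, T]
r3 m[φ3→cld] = [T, T, T]
r3 m[φ3→snow] = [T, T, T]
r3 m[φ4→ice] = [F, F, T]
r3 m[φ5→ice] = [T, T, T]
r3 m[φ6→sun] = [T, T, T]
r3 m[φ7→sun] = [F, F, T]
r3 m[φ8→sun] = [F, T, T]
r3 m[wind→φ0] = [T, T, T]
r3 m[wind→φ1] = [F, T, T]
r3 m[cld→φ1] = [T, T, T]
r3 m[cld→φ3] = [T, T, T]
r3 m[sun→φ1] = [F, F, T]
r3 m[sun→φ6] = [F, F, T]
r3 m[sun→φ7] = [F, T, T]
r3 m[sun→φ8] = [F, F, T]
r3 m[snow→φ3] = [T, T, T]
r3 m[ice→φ0] = [F, F, T]
r3 m[ice→φ2] = [F, F, T]
r3 m[ice→φ4] = [T, T, T]
r3 m[ice→φ5] = [F, F, T]
r3 m[fog→φ2] = [T, T, T]
r4 m[φ0→wind] = [F, F, T]
r4 m[φ0→ice] = [T, T, T]
r4 m[φ1→wind] = [T, T, T]
r4 m[φ1→cld] = [T, T, T]
r4 m[φ1→sun] = [T, T, T]
r4 m[φ2→ice] = [T, T, T]
r4 m[φ2→fog] = [F, F, T]
r4 m[φ3→cld] = [T, T, T]
r4 m[φ3→snow] = [T, T, T]
r4 m[φ4→ice] = [F, F, T]
r4 m[φ5→ice] = [T, T, T]
r4 m[φ6→sun] = [T, T, T]
r4 m[φ7→sun] = [F, F, T]
r4 m[φ8→sun] = [F, T, T]
r4 m[wind→φ0] = [T, T, T]
r4 m[wind→φ1] = [F, F, T]
r4 m[cld→φ1] = [T, T, T]
r4 m[cld→φ3] = [T, T, T]
r4 m[sun→φ1] = [F, F, T]
r4 m[sun→φ6] = [F, F, T]
r4 m[sun→φ7] = [F, T, T]
r4 m[sun→φ8] = [F, F, T]
r4 m[snow→φ3] = [T, T, T]
r4 m[ice→φ0] = [F, F, T]
r4 m[ice→φ2] = [F, F, T]
r4 m[ice→φ4] = [T, T, T]
r4 m[ice→φ5] = [F, F, T]
r4 m[fog→φ2] = [T, T, T]
r5 m[φ0→wind] = [F, F, T]
r5 m[φ0→ice] = [T, T, T]
r5 m[φ1→wind] = [T, T, T]
r5 m[φ1→cld] = [T, T, T]
r5 m[φ1→sun] = [T, T, T]
r5 m[φ2→ice] = [T, T, T]
r5 m[φ2→fog] = [F, F, T]
r5 m[φ3→cld] = [T, T, T]
r5 m[φ3→snow] = [T, T, T]
r5 m[φ4→ice] = [F, F, T]
r5 m[φ5→ice] = [T, T, T]
r5 m[φ6→sun] = [T, T, T]
r5 m[φ7→sun] = [F, F, T]
r5 m[φ8→sun] = [F, T, T]
r5 m[wind→φ0] = [T, T, T]
r5 m[wind→φ1] = [F, F, T]
r5 m[cld→φ1] = [T, T, T]
r5 m[cld→φ3] = [T, T, T]
r5 m[sun→φ1] = [F, F, T]
r5 m[sun→φ6] = [F, F, T]
r5 m[sun→φ7] = [F, T, T]
r5 m[sun→φ8] = [F, F, T]
r5 m[snow→φ3] = [T, T, T]
r5 m[ice→φ0] = [F, F, T]
r5 m[ice→φ2] = [F, F, T]
r5 m[ice→φ4] = [T, T, T]
r5 m[ice→φ5] = [F, F, T]
r5 m[fog→φ2] = [T, T, T]
fixed point reached at round 5
b[ice] = ⊗ incoming = [F, F, T]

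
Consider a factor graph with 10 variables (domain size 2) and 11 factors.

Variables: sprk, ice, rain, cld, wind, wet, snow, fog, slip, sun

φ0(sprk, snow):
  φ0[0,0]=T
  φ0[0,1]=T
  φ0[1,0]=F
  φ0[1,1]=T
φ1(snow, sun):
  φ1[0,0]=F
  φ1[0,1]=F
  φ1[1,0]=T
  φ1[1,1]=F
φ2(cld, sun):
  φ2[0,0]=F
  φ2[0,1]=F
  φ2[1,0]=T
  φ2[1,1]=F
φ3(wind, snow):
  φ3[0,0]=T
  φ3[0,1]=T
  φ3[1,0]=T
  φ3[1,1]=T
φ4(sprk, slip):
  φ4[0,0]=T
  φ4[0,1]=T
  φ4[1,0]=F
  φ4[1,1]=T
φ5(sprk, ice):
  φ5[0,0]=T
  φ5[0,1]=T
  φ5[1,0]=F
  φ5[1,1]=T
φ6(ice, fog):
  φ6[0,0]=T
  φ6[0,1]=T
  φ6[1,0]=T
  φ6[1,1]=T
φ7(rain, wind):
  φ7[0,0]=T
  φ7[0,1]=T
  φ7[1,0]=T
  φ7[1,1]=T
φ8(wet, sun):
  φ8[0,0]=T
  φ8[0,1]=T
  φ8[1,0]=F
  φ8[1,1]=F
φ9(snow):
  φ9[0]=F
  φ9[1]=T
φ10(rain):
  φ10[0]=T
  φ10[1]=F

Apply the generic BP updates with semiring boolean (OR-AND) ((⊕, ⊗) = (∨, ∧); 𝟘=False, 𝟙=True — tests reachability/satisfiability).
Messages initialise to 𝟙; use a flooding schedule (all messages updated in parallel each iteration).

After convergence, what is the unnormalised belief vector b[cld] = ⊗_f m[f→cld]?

b[cld] = [F, T]

init: all messages = 𝟙 over 2 values
r1 m[φ0→sprk] = [T, T]
r1 m[φ0→snow] = [T, T]
r1 m[φ1→snow] = [F, T]
r1 m[φ1→sun] = [T, F]
r1 m[φ2→cld] = [F, T]
r1 m[φ2→sun] = [T, F]
r1 m[φ3→wind] = [T, T]
r1 m[φ3→snow] = [T, T]
r1 m[φ4→sprk] = [T, T]
r1 m[φ4→slip] = [T, T]
r1 m[φ5→sprk] = [T, T]
r1 m[φ5→ice] = [T, T]
r1 m[φ6→ice] = [T, T]
r1 m[φ6→fog] = [T, T]
r1 m[φ7→rain] = [T, T]
r1 m[φ7→wind] = [T, T]
r1 m[φ8→wet] = [T, F]
r1 m[φ8→sun] = [T, T]
r1 m[φ9→snow] = [F, T]
r1 m[φ10→rain] = [T, F]
r1 m[sprk→φ0] = [T, T]
r1 m[sprk→φ4] = [T, T]
r1 m[sprk→φ5] = [T, T]
r1 m[ice→φ5] = [T, T]
r1 m[ice→φ6] = [T, T]
r1 m[rain→φ7] = [T, T]
r1 m[rain→φ10] = [T, T]
r1 m[cld→φ2] = [T, T]
r1 m[wind→φ3] = [T, T]
r1 m[wind→φ7] = [T, T]
r1 m[wet→φ8] = [T, T]
r1 m[snow→φ0] = [T, T]
r1 m[snow→φ1] = [T, T]
r1 m[snow→φ3] = [T, T]
r1 m[snow→φ9] = [T, T]
r1 m[fog→φ6] = [T, T]
r1 m[slip→φ4] = [T, T]
r1 m[sun→φ1] = [T, T]
r1 m[sun→φ2] = [T, T]
r1 m[sun→φ8] = [T, T]
r2 m[φ0→sprk] = [T, T]
r2 m[φ0→snow] = [T, T]
r2 m[φ1→snow] = [F, T]
r2 m[φ1→sun] = [T, F]
r2 m[φ2→cld] = [F, T]
r2 m[φ2→sun] = [T, F]
r2 m[φ3→wind] = [T, T]
r2 m[φ3→snow] = [T, T]
r2 m[φ4→sprk] = [T, T]
r2 m[φ4→slip] = [T, T]
r2 m[φ5→sprk] = [T, T]
r2 m[φ5→ice] = [T, T]
r2 m[φ6→ice] = [T, T]
r2 m[φ6→fog] = [T, T]
r2 m[φ7→rain] = [T, T]
r2 m[φ7→wind] = [T, T]
r2 m[φ8→wet] = [T, F]
r2 m[φ8→sun] = [T, T]
r2 m[φ9→snow] = [F, T]
r2 m[φ10→rain] = [T, F]
r2 m[sprk→φ0] = [T, T]
r2 m[sprk→φ4] = [T, T]
r2 m[sprk→φ5] = [T, T]
r2 m[ice→φ5] = [T, T]
r2 m[ice→φ6] = [T, T]
r2 m[rain→φ7] = [T, F]
r2 m[rain→φ10] = [T, T]
r2 m[cld→φ2] = [T, T]
r2 m[wind→φ3] = [T, T]
r2 m[wind→φ7] = [T, T]
r2 m[wet→φ8] = [T, T]
r2 m[snow→φ0] = [F, T]
r2 m[snow→φ1] = [F, T]
r2 m[snow→φ3] = [F, T]
r2 m[snow→φ9] = [F, T]
r2 m[fog→φ6] = [T, T]
r2 m[slip→φ4] = [T, T]
r2 m[sun→φ1] = [T, F]
r2 m[sun→φ2] = [T, F]
r2 m[sun→φ8] = [T, F]
r3 m[φ0→sprk] = [T, T]
r3 m[φ0→snow] = [T, T]
r3 m[φ1→snow] = [F, T]
r3 m[φ1→sun] = [T, F]
r3 m[φ2→cld] = [F, T]
r3 m[φ2→sun] = [T, F]
r3 m[φ3→wind] = [T, T]
r3 m[φ3→snow] = [T, T]
r3 m[φ4→sprk] = [T, T]
r3 m[φ4→slip] = [T, T]
r3 m[φ5→sprk] = [T, T]
r3 m[φ5→ice] = [T, T]
r3 m[φ6→ice] = [T, T]
r3 m[φ6→fog] = [T, T]
r3 m[φ7→rain] = [T, T]
r3 m[φ7→wind] = [T, T]
r3 m[φ8→wet] = [T, F]
r3 m[φ8→sun] = [T, T]
r3 m[φ9→snow] = [F, T]
r3 m[φ10→rain] = [T, F]
r3 m[sprk→φ0] = [T, T]
r3 m[sprk→φ4] = [T, T]
r3 m[sprk→φ5] = [T, T]
r3 m[ice→φ5] = [T, T]
r3 m[ice→φ6] = [T, T]
r3 m[rain→φ7] = [T, F]
r3 m[rain→φ10] = [T, T]
r3 m[cld→φ2] = [T, T]
r3 m[wind→φ3] = [T, T]
r3 m[wind→φ7] = [T, T]
r3 m[wet→φ8] = [T, T]
r3 m[snow→φ0] = [F, T]
r3 m[snow→φ1] = [F, T]
r3 m[snow→φ3] = [F, T]
r3 m[snow→φ9] = [F, T]
r3 m[fog→φ6] = [T, T]
r3 m[slip→φ4] = [T, T]
r3 m[sun→φ1] = [T, F]
r3 m[sun→φ2] = [T, F]
r3 m[sun→φ8] = [T, F]
fixed point reached at round 3
b[cld] = ⊗ incoming = [F, T]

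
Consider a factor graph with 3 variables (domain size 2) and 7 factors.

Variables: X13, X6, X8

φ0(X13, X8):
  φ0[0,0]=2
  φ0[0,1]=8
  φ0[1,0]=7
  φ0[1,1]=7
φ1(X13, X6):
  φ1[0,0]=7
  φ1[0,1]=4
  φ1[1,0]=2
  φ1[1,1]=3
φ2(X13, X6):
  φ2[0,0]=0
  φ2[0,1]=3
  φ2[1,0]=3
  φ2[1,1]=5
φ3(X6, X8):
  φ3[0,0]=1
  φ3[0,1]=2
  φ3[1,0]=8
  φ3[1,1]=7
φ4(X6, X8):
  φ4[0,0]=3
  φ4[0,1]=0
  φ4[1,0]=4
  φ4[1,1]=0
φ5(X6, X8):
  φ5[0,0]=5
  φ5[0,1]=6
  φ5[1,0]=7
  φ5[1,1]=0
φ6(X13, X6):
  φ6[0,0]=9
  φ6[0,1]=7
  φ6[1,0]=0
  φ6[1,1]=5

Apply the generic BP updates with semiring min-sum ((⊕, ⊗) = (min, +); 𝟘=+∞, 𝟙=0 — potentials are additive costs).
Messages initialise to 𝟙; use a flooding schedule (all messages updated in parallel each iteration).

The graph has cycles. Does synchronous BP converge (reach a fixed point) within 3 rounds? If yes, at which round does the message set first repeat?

NOT CONVERGED within 3 rounds

init: all messages = 𝟙 over 2 values
r1 m[φ0→X13] = [2, 7]
r1 m[φ0→X8] = [2, 7]
r1 m[φ1→X13] = [4, 2]
r1 m[φ1→X6] = [2, 3]
r1 m[φ2→X13] = [0, 3]
r1 m[φ2→X6] = [0, 3]
r1 m[φ3→X6] = [1, 7]
r1 m[φ3→X8] = [1, 2]
r1 m[φ4→X6] = [0, 0]
r1 m[φ4→X8] = [3, 0]
r1 m[φ5→X6] = [5, 0]
r1 m[φ5→X8] = [5, 0]
r1 m[φ6→X13] = [7, 0]
r1 m[φ6→X6] = [0, 5]
r1 m[X13→φ0] = [0, 0]
r1 m[X13→φ1] = [0, 0]
r1 m[X13→φ2] = [0, 0]
r1 m[X13→φ6] = [0, 0]
r1 m[X6→φ1] = [0, 0]
r1 m[X6→φ2] = [0, 0]
r1 m[X6→φ3] = [0, 0]
r1 m[X6→φ4] = [0, 0]
r1 m[X6→φ5] = [0, 0]
r1 m[X6→φ6] = [0, 0]
r1 m[X8→φ0] = [0, 0]
r1 m[X8→φ3] = [0, 0]
r1 m[X8→φ4] = [0, 0]
r1 m[X8→φ5] = [0, 0]
r2 m[φ0→X13] = [2, 7]
r2 m[φ0→X8] = [2, 7]
r2 m[φ1→X13] = [4, 2]
r2 m[φ1→X6] = [2, 3]
r2 m[φ2→X13] = [0, 3]
r2 m[φ2→X6] = [0, 3]
r2 m[φ3→X6] = [1, 7]
r2 m[φ3→X8] = [1, 2]
r2 m[φ4→X6] = [0, 0]
r2 m[φ4→X8] = [3, 0]
r2 m[φ5→X6] = [5, 0]
r2 m[φ5→X8] = [5, 0]
r2 m[φ6→X13] = [7, 0]
r2 m[φ6→X6] = [0, 5]
r2 m[X13→φ0] = [11, 5]
r2 m[X13→φ1] = [9, 10]
r2 m[X13→φ2] = [13, 9]
r2 m[X13→φ6] = [6, 12]
r2 m[X6→φ1] = [6, 15]
r2 m[X6→φ2] = [8, 15]
r2 m[X6→φ3] = [7, 11]
r2 m[X6→φ4] = [8, 18]
r2 m[X6→φ5] = [3, 18]
r2 m[X6→φ6] = [8, 13]
r2 m[X8→φ0] = [9, 2]
r2 m[X8→φ3] = [10, 7]
r2 m[X8→φ4] = [8, 9]
r2 m[X8→φ5] = [6, 9]
r3 m[φ0→X13] = [10, 9]
r3 m[φ0→X8] = [12, 12]
r3 m[φ1→X13] = [13, 8]
r3 m[φ1→X6] = [12, 13]
r3 m[φ2→X13] = [8, 11]
r3 m[φ2→X6] = [12, 14]
r3 m[φ3→X6] = [9, 14]
r3 m[φ3→X8] = [8, 9]
r3 m[φ4→X6] = [9, 9]
r3 m[φ4→X8] = [11, 8]
r3 m[φ5→X6] = [11, 9]
r3 m[φ5→X8] = [8, 9]
r3 m[φ6→X13] = [17, 8]
r3 m[φ6→X6] = [12, 13]
r3 m[X13→φ0] = [11, 5]
r3 m[X13→φ1] = [9, 10]
r3 m[X13→φ2] = [13, 9]
r3 m[X13→φ6] = [6, 12]
r3 m[X6→φ1] = [6, 15]
r3 m[X6→φ2] = [8, 15]
r3 m[X6→φ3] = [7, 11]
r3 m[X6→φ4] = [8, 18]
r3 m[X6→φ5] = [3, 18]
r3 m[X6→φ6] = [8, 13]
r3 m[X8→φ0] = [9, 2]
r3 m[X8→φ3] = [10, 7]
r3 m[X8→φ4] = [8, 9]
r3 m[X8→φ5] = [6, 9]
no fixed point within 3 rounds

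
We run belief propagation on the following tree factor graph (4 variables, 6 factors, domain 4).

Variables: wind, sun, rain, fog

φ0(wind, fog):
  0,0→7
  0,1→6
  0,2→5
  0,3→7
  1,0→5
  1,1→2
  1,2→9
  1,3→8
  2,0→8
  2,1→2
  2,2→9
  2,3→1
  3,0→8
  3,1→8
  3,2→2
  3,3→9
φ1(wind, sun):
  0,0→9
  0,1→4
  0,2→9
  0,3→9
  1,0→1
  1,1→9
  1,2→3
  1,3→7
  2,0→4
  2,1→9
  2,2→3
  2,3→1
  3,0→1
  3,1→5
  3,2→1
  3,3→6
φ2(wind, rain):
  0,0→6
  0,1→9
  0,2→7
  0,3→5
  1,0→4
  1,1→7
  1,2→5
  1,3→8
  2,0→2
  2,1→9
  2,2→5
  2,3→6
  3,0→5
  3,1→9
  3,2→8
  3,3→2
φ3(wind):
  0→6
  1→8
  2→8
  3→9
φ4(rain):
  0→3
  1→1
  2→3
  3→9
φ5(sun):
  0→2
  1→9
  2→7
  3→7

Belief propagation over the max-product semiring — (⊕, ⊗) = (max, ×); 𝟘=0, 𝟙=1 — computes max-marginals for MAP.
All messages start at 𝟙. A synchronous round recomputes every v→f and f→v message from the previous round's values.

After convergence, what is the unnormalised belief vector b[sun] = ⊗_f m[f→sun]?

b[sun] = [34020, 419904, 119070, 254016]

init: all messages = 𝟙 over 4 values
r1 m[φ0→wind] = [7, 9, 9, 9]
r1 m[φ0→fog] = [8, 8, 9, 9]
r1 m[φ1→wind] = [9, 9, 9, 6]
r1 m[φ1→sun] = [9, 9, 9, 9]
r1 m[φ2→wind] = [9, 8, 9, 9]
r1 m[φ2→rain] = [6, 9, 8, 8]
r1 m[φ3→wind] = [6, 8, 8, 9]
r1 m[φ4→rain] = [3, 1, 3, 9]
r1 m[φ5→sun] = [2, 9, 7, 7]
r1 m[wind→φ0] = [1, 1, 1, 1]
r1 m[wind→φ1] = [1, 1, 1, 1]
r1 m[wind→φ2] = [1, 1, 1, 1]
r1 m[wind→φ3] = [1, 1, 1, 1]
r1 m[sun→φ1] = [1, 1, 1, 1]
r1 m[sun→φ5] = [1, 1, 1, 1]
r1 m[rain→φ2] = [1, 1, 1, 1]
r1 m[rain→φ4] = [1, 1, 1, 1]
r1 m[fog→φ0] = [1, 1, 1, 1]
r2 m[φ0→wind] = [7, 9, 9, 9]
r2 m[φ0→fog] = [8, 8, 9, 9]
r2 m[φ1→wind] = [9, 9, 9, 6]
r2 m[φ1→sun] = [9, 9, 9, 9]
r2 m[φ2→wind] = [9, 8, 9, 9]
r2 m[φ2→rain] = [6, 9, 8, 8]
r2 m[φ3→wind] = [6, 8, 8, 9]
r2 m[φ4→rain] = [3, 1, 3, 9]
r2 m[φ5→sun] = [2, 9, 7, 7]
r2 m[wind→φ0] = [486, 576, 648, 486]
r2 m[wind→φ1] = [378, 576, 648, 729]
r2 m[wind→φ2] = [378, 648, 648, 486]
r2 m[wind→φ3] = [567, 648, 729, 486]
r2 m[sun→φ1] = [2, 9, 7, 7]
r2 m[sun→φ5] = [9, 9, 9, 9]
r2 m[rain→φ2] = [3, 1, 3, 9]
r2 m[rain→φ4] = [6, 9, 8, 8]
r2 m[fog→φ0] = [1, 1, 1, 1]
r3 m[φ0→wind] = [7, 9, 9, 9]
r3 m[φ0→fog] = [5184, 3888, 5832, 4608]
r3 m[φ1→wind] = [63, 81, 81, 45]
r3 m[φ1→sun] = [3402, 5832, 3402, 4374]
r3 m[φ2→wind] = [45, 72, 54, 24]
r3 m[φ2→rain] = [2592, 5832, 3888, 5184]
r3 m[φ3→wind] = [6, 8, 8, 9]
r3 m[φ4→rain] = [3, 1, 3, 9]
r3 m[φ5→sun] = [2, 9, 7, 7]
r3 m[wind→φ0] = [486, 576, 648, 486]
r3 m[wind→φ1] = [378, 576, 648, 729]
r3 m[wind→φ2] = [378, 648, 648, 486]
r3 m[wind→φ3] = [567, 648, 729, 486]
r3 m[sun→φ1] = [2, 9, 7, 7]
r3 m[sun→φ5] = [9, 9, 9, 9]
r3 m[rain→φ2] = [3, 1, 3, 9]
r3 m[rain→φ4] = [6, 9, 8, 8]
r3 m[fog→φ0] = [1, 1, 1, 1]
r4 m[φ0→wind] = [7, 9, 9, 9]
r4 m[φ0→fog] = [5184, 3888, 5832, 4608]
r4 m[φ1→wind] = [63, 81, 81, 45]
r4 m[φ1→sun] = [3402, 5832, 3402, 4374]
r4 m[φ2→wind] = [45, 72, 54, 24]
r4 m[φ2→rain] = [2592, 5832, 3888, 5184]
r4 m[φ3→wind] = [6, 8, 8, 9]
r4 m[φ4→rain] = [3, 1, 3, 9]
r4 m[φ5→sun] = [2, 9, 7, 7]
r4 m[wind→φ0] = [17010, 46656, 34992, 9720]
r4 m[wind→φ1] = [1890, 5184, 3888, 1944]
r4 m[wind→φ2] = [2646, 5832, 5832, 3645]
r4 m[wind→φ3] = [19845, 52488, 39366, 9720]
r4 m[sun→φ1] = [2, 9, 7, 7]
r4 m[sun→φ5] = [3402, 5832, 3402, 4374]
r4 m[rain→φ2] = [3, 1, 3, 9]
r4 m[rain→φ4] = [2592, 5832, 3888, 5184]
r4 m[fog→φ0] = [1, 1, 1, 1]
r5 m[φ0→wind] = [7, 9, 9, 9]
r5 m[φ0→fog] = [279936, 102060, 419904, 373248]
r5 m[φ1→wind] = [63, 81, 81, 45]
r5 m[φ1→sun] = [17010, 46656, 17010, 36288]
r5 m[φ2→wind] = [45, 72, 54, 24]
r5 m[φ2→rain] = [23328, 52488, 29160, 46656]
r5 m[φ3→wind] = [6, 8, 8, 9]
r5 m[φ4→rain] = [3, 1, 3, 9]
r5 m[φ5→sun] = [2, 9, 7, 7]
r5 m[wind→φ0] = [17010, 46656, 34992, 9720]
r5 m[wind→φ1] = [1890, 5184, 3888, 1944]
r5 m[wind→φ2] = [2646, 5832, 5832, 3645]
r5 m[wind→φ3] = [19845, 52488, 39366, 9720]
r5 m[sun→φ1] = [2, 9, 7, 7]
r5 m[sun→φ5] = [3402, 5832, 3402, 4374]
r5 m[rain→φ2] = [3, 1, 3, 9]
r5 m[rain→φ4] = [2592, 5832, 3888, 5184]
r5 m[fog→φ0] = [1, 1, 1, 1]
r6 m[φ0→wind] = [7, 9, 9, 9]
r6 m[φ0→fog] = [279936, 102060, 419904, 373248]
r6 m[φ1→wind] = [63, 81, 81, 45]
r6 m[φ1→sun] = [17010, 46656, 17010, 36288]
r6 m[φ2→wind] = [45, 72, 54, 24]
r6 m[φ2→rain] = [23328, 52488, 29160, 46656]
r6 m[φ3→wind] = [6, 8, 8, 9]
r6 m[φ4→rain] = [3, 1, 3, 9]
r6 m[φ5→sun] = [2, 9, 7, 7]
r6 m[wind→φ0] = [17010, 46656, 34992, 9720]
r6 m[wind→φ1] = [1890, 5184, 3888, 1944]
r6 m[wind→φ2] = [2646, 5832, 5832, 3645]
r6 m[wind→φ3] = [19845, 52488, 39366, 9720]
r6 m[sun→φ1] = [2, 9, 7, 7]
r6 m[sun→φ5] = [17010, 46656, 17010, 36288]
r6 m[rain→φ2] = [3, 1, 3, 9]
r6 m[rain→φ4] = [23328, 52488, 29160, 46656]
r6 m[fog→φ0] = [1, 1, 1, 1]
r7 m[φ0→wind] = [7, 9, 9, 9]
r7 m[φ0→fog] = [279936, 102060, 419904, 373248]
r7 m[φ1→wind] = [63, 81, 81, 45]
r7 m[φ1→sun] = [17010, 46656, 17010, 36288]
r7 m[φ2→wind] = [45, 72, 54, 24]
r7 m[φ2→rain] = [23328, 52488, 29160, 46656]
r7 m[φ3→wind] = [6, 8, 8, 9]
r7 m[φ4→rain] = [3, 1, 3, 9]
r7 m[φ5→sun] = [2, 9, 7, 7]
r7 m[wind→φ0] = [17010, 46656, 34992, 9720]
r7 m[wind→φ1] = [1890, 5184, 3888, 1944]
r7 m[wind→φ2] = [2646, 5832, 5832, 3645]
r7 m[wind→φ3] = [19845, 52488, 39366, 9720]
r7 m[sun→φ1] = [2, 9, 7, 7]
r7 m[sun→φ5] = [17010, 46656, 17010, 36288]
r7 m[rain→φ2] = [3, 1, 3, 9]
r7 m[rain→φ4] = [23328, 52488, 29160, 46656]
r7 m[fog→φ0] = [1, 1, 1, 1]
fixed point reached at round 7
b[sun] = ⊗ incoming = [34020, 419904, 119070, 254016]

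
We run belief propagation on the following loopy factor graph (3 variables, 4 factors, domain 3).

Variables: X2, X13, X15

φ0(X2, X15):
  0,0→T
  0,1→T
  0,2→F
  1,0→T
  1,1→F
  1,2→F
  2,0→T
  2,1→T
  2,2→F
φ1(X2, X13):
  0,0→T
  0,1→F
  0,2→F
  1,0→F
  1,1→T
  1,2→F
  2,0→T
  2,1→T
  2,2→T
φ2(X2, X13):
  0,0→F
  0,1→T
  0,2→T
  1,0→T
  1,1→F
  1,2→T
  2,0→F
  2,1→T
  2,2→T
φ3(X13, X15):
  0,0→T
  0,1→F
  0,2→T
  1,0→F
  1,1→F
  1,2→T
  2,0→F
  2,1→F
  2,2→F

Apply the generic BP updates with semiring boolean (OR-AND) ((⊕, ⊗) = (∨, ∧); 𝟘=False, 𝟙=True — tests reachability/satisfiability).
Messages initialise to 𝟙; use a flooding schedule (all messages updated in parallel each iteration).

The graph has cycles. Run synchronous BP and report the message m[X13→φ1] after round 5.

init: all messages = 𝟙 over 3 values
r1 m[φ0→X2] = [T, T, T]
r1 m[φ0→X15] = [T, T, F]
r1 m[φ1→X2] = [T, T, T]
r1 m[φ1→X13] = [T, T, T]
r1 m[φ2→X2] = [T, T, T]
r1 m[φ2→X13] = [T, T, T]
r1 m[φ3→X13] = [T, T, F]
r1 m[φ3→X15] = [T, F, T]
r1 m[X2→φ0] = [T, T, T]
r1 m[X2→φ1] = [T, T, T]
r1 m[X2→φ2] = [T, T, T]
r1 m[X13→φ1] = [T, T, T]
r1 m[X13→φ2] = [T, T, T]
r1 m[X13→φ3] = [T, T, T]
r1 m[X15→φ0] = [T, T, T]
r1 m[X15→φ3] = [T, T, T]
r2 m[φ0→X2] = [T, T, T]
r2 m[φ0→X15] = [T, T, F]
r2 m[φ1→X2] = [T, T, T]
r2 m[φ1→X13] = [T, T, T]
r2 m[φ2→X2] = [T, T, T]
r2 m[φ2→X13] = [T, T, T]
r2 m[φ3→X13] = [T, T, F]
r2 m[φ3→X15] = [T, F, T]
r2 m[X2→φ0] = [T, T, T]
r2 m[X2→φ1] = [T, T, T]
r2 m[X2→φ2] = [T, T, T]
r2 m[X13→φ1] = [T, T, F]
r2 m[X13→φ2] = [T, T, F]
r2 m[X13→φ3] = [T, T, T]
r2 m[X15→φ0] = [T, F, T]
r2 m[X15→φ3] = [T, T, F]
r3 m[φ0→X2] = [T, T, T]
r3 m[φ0→X15] = [T, T, F]
r3 m[φ1→X2] = [T, T, T]
r3 m[φ1→X13] = [T, T, T]
r3 m[φ2→X2] = [T, T, T]
r3 m[φ2→X13] = [T, T, T]
r3 m[φ3→X13] = [T, F, F]
r3 m[φ3→X15] = [T, F, T]
r3 m[X2→φ0] = [T, T, T]
r3 m[X2→φ1] = [T, T, T]
r3 m[X2→φ2] = [T, T, T]
r3 m[X13→φ1] = [T, T, F]
r3 m[X13→φ2] = [T, T, F]
r3 m[X13→φ3] = [T, T, T]
r3 m[X15→φ0] = [T, F, T]
r3 m[X15→φ3] = [T, T, F]
r4 m[φ0→X2] = [T, T, T]
r4 m[φ0→X15] = [T, T, F]
r4 m[φ1→X2] = [T, T, T]
r4 m[φ1→X13] = [T, T, T]
r4 m[φ2→X2] = [T, T, T]
r4 m[φ2→X13] = [T, T, T]
r4 m[φ3→X13] = [T, F, F]
r4 m[φ3→X15] = [T, F, T]
r4 m[X2→φ0] = [T, T, T]
r4 m[X2→φ1] = [T, T, T]
r4 m[X2→φ2] = [T, T, T]
r4 m[X13→φ1] = [T, F, F]
r4 m[X13→φ2] = [T, F, F]
r4 m[X13→φ3] = [T, T, T]
r4 m[X15→φ0] = [T, F, T]
r4 m[X15→φ3] = [T, T, F]
r5 m[φ0→X2] = [T, T, T]
r5 m[φ0→X15] = [T, T, F]
r5 m[φ1→X2] = [T, F, T]
r5 m[φ1→X13] = [T, T, T]
r5 m[φ2→X2] = [F, T, F]
r5 m[φ2→X13] = [T, T, T]
r5 m[φ3→X13] = [T, F, F]
r5 m[φ3→X15] = [T, F, T]
r5 m[X2→φ0] = [T, T, T]
r5 m[X2→φ1] = [T, T, T]
r5 m[X2→φ2] = [T, T, T]
r5 m[X13→φ1] = [T, F, F]
r5 m[X13→φ2] = [T, F, F]
r5 m[X13→φ3] = [T, T, T]
r5 m[X15→φ0] = [T, F, T]
r5 m[X15→φ3] = [T, T, F]

message @ round 5 = [T, F, F]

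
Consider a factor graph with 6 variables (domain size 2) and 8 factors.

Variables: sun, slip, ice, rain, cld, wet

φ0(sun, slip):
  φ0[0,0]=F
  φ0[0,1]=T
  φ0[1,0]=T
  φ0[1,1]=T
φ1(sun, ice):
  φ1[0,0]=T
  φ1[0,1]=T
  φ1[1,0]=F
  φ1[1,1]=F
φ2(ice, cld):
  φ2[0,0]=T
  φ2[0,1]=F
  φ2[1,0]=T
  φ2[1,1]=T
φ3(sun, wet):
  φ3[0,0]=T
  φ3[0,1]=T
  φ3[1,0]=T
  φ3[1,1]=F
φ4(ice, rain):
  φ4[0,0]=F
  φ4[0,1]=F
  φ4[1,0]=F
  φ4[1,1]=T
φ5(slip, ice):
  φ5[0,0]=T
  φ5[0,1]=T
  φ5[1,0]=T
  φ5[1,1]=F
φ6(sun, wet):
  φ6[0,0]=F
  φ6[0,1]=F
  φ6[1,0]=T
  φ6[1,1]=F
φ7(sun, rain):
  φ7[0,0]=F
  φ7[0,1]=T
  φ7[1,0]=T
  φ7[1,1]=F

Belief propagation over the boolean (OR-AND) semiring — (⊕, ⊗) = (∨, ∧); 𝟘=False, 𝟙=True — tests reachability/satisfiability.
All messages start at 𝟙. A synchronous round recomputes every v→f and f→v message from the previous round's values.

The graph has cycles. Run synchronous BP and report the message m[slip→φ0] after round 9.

init: all messages = 𝟙 over 2 values
r1 m[φ0→sun] = [T, T]
r1 m[φ0→slip] = [T, T]
r1 m[φ1→sun] = [T, F]
r1 m[φ1→ice] = [T, T]
r1 m[φ2→ice] = [T, T]
r1 m[φ2→cld] = [T, T]
r1 m[φ3→sun] = [T, T]
r1 m[φ3→wet] = [T, T]
r1 m[φ4→ice] = [F, T]
r1 m[φ4→rain] = [F, T]
r1 m[φ5→slip] = [T, T]
r1 m[φ5→ice] = [T, T]
r1 m[φ6→sun] = [F, T]
r1 m[φ6→wet] = [T, F]
r1 m[φ7→sun] = [T, T]
r1 m[φ7→rain] = [T, T]
r1 m[sun→φ0] = [T, T]
r1 m[sun→φ1] = [T, T]
r1 m[sun→φ3] = [T, T]
r1 m[sun→φ6] = [T, T]
r1 m[sun→φ7] = [T, T]
r1 m[slip→φ0] = [T, T]
r1 m[slip→φ5] = [T, T]
r1 m[ice→φ1] = [T, T]
r1 m[ice→φ2] = [T, T]
r1 m[ice→φ4] = [T, T]
r1 m[ice→φ5] = [T, T]
r1 m[rain→φ4] = [T, T]
r1 m[rain→φ7] = [T, T]
r1 m[cld→φ2] = [T, T]
r1 m[wet→φ3] = [T, T]
r1 m[wet→φ6] = [T, T]
r2 m[φ0→sun] = [T, T]
r2 m[φ0→slip] = [T, T]
r2 m[φ1→sun] = [T, F]
r2 m[φ1→ice] = [T, T]
r2 m[φ2→ice] = [T, T]
r2 m[φ2→cld] = [T, T]
r2 m[φ3→sun] = [T, T]
r2 m[φ3→wet] = [T, T]
r2 m[φ4→ice] = [F, T]
r2 m[φ4→rain] = [F, T]
r2 m[φ5→slip] = [T, T]
r2 m[φ5→ice] = [T, T]
r2 m[φ6→sun] = [F, T]
r2 m[φ6→wet] = [T, F]
r2 m[φ7→sun] = [T, T]
r2 m[φ7→rain] = [T, T]
r2 m[sun→φ0] = [F, F]
r2 m[sun→φ1] = [F, T]
r2 m[sun→φ3] = [F, F]
r2 m[sun→φ6] = [T, F]
r2 m[sun→φ7] = [F, F]
r2 m[slip→φ0] = [T, T]
r2 m[slip→φ5] = [T, T]
r2 m[ice→φ1] = [F, T]
r2 m[ice→φ2] = [F, T]
r2 m[ice→φ4] = [T, T]
r2 m[ice→φ5] = [F, T]
r2 m[rain→φ4] = [T, T]
r2 m[rain→φ7] = [F, T]
r2 m[cld→φ2] = [T, T]
r2 m[wet→φ3] = [T, F]
r2 m[wet→φ6] = [T, T]
r3 m[φ0→sun] = [T, T]
r3 m[φ0→slip] = [F, F]
r3 m[φ1→sun] = [T, F]
r3 m[φ1→ice] = [F, F]
r3 m[φ2→ice] = [T, T]
r3 m[φ2→cld] = [T, T]
r3 m[φ3→sun] = [T, T]
r3 m[φ3→wet] = [F, F]
r3 m[φ4→ice] = [F, T]
r3 m[φ4→rain] = [F, T]
r3 m[φ5→slip] = [T, F]
r3 m[φ5→ice] = [T, T]
r3 m[φ6→sun] = [F, T]
r3 m[φ6→wet] = [F, F]
r3 m[φ7→sun] = [T, F]
r3 m[φ7→rain] = [F, F]
r3 m[sun→φ0] = [F, F]
r3 m[sun→φ1] = [F, T]
r3 m[sun→φ3] = [F, F]
r3 m[sun→φ6] = [T, F]
r3 m[sun→φ7] = [F, F]
r3 m[slip→φ0] = [T, T]
r3 m[slip→φ5] = [T, T]
r3 m[ice→φ1] = [F, T]
r3 m[ice→φ2] = [F, T]
r3 m[ice→φ4] = [T, T]
r3 m[ice→φ5] = [F, T]
r3 m[rain→φ4] = [T, T]
r3 m[rain→φ7] = [F, T]
r3 m[cld→φ2] = [T, T]
r3 m[wet→φ3] = [T, F]
r3 m[wet→φ6] = [T, T]
r4 m[φ0→sun] = [T, T]
r4 m[φ0→slip] = [F, F]
r4 m[φ1→sun] = [T, F]
r4 m[φ1→ice] = [F, F]
r4 m[φ2→ice] = [T, T]
r4 m[φ2→cld] = [T, T]
r4 m[φ3→sun] = [T, T]
r4 m[φ3→wet] = [F, F]
r4 m[φ4→ice] = [F, T]
r4 m[φ4→rain] = [F, T]
r4 m[φ5→slip] = [T, F]
r4 m[φ5→ice] = [T, T]
r4 m[φ6→sun] = [F, T]
r4 m[φ6→wet] = [F, F]
r4 m[φ7→sun] = [T, F]
r4 m[φ7→rain] = [F, F]
r4 m[sun→φ0] = [F, F]
r4 m[sun→φ1] = [F, F]
r4 m[sun→φ3] = [F, F]
r4 m[sun→φ6] = [T, F]
r4 m[sun→φ7] = [F, F]
r4 m[slip→φ0] = [T, F]
r4 m[slip→φ5] = [F, F]
r4 m[ice→φ1] = [F, T]
r4 m[ice→φ2] = [F, F]
r4 m[ice→φ4] = [F, F]
r4 m[ice→φ5] = [F, F]
r4 m[rain→φ4] = [F, F]
r4 m[rain→φ7] = [F, T]
r4 m[cld→φ2] = [T, T]
r4 m[wet→φ3] = [F, F]
r4 m[wet→φ6] = [F, F]
r5 m[φ0→sun] = [F, T]
r5 m[φ0→slip] = [F, F]
r5 m[φ1→sun] = [T, F]
r5 m[φ1→ice] = [F, F]
r5 m[φ2→ice] = [T, T]
r5 m[φ2→cld] = [F, F]
r5 m[φ3→sun] = [F, F]
r5 m[φ3→wet] = [F, F]
r5 m[φ4→ice] = [F, F]
r5 m[φ4→rain] = [F, F]
r5 m[φ5→slip] = [F, F]
r5 m[φ5→ice] = [F, F]
r5 m[φ6→sun] = [F, F]
r5 m[φ6→wet] = [F, F]
r5 m[φ7→sun] = [T, F]
r5 m[φ7→rain] = [F, F]
r5 m[sun→φ0] = [F, F]
r5 m[sun→φ1] = [F, F]
r5 m[sun→φ3] = [F, F]
r5 m[sun→φ6] = [T, F]
r5 m[sun→φ7] = [F, F]
r5 m[slip→φ0] = [T, F]
r5 m[slip→φ5] = [F, F]
r5 m[ice→φ1] = [F, T]
r5 m[ice→φ2] = [F, F]
r5 m[ice→φ4] = [F, F]
r5 m[ice→φ5] = [F, F]
r5 m[rain→φ4] = [F, F]
r5 m[rain→φ7] = [F, T]
r5 m[cld→φ2] = [T, T]
r5 m[wet→φ3] = [F, F]
r5 m[wet→φ6] = [F, F]
r6 m[φ0→sun] = [F, T]
r6 m[φ0→slip] = [F, F]
r6 m[φ1→sun] = [T, F]
r6 m[φ1→ice] = [F, F]
r6 m[φ2→ice] = [T, T]
r6 m[φ2→cld] = [F, F]
r6 m[φ3→sun] = [F, F]
r6 m[φ3→wet] = [F, F]
r6 m[φ4→ice] = [F, F]
r6 m[φ4→rain] = [F, F]
r6 m[φ5→slip] = [F, F]
r6 m[φ5→ice] = [F, F]
r6 m[φ6→sun] = [F, F]
r6 m[φ6→wet] = [F, F]
r6 m[φ7→sun] = [T, F]
r6 m[φ7→rain] = [F, F]
r6 m[sun→φ0] = [F, F]
r6 m[sun→φ1] = [F, F]
r6 m[sun→φ3] = [F, F]
r6 m[sun→φ6] = [F, F]
r6 m[sun→φ7] = [F, F]
r6 m[slip→φ0] = [F, F]
r6 m[slip→φ5] = [F, F]
r6 m[ice→φ1] = [F, F]
r6 m[ice→φ2] = [F, F]
r6 m[ice→φ4] = [F, F]
r6 m[ice→φ5] = [F, F]
r6 m[rain→φ4] = [F, F]
r6 m[rain→φ7] = [F, F]
r6 m[cld→φ2] = [T, T]
r6 m[wet→φ3] = [F, F]
r6 m[wet→φ6] = [F, F]
r7 m[φ0→sun] = [F, F]
r7 m[φ0→slip] = [F, F]
r7 m[φ1→sun] = [F, F]
r7 m[φ1→ice] = [F, F]
r7 m[φ2→ice] = [T, T]
r7 m[φ2→cld] = [F, F]
r7 m[φ3→sun] = [F, F]
r7 m[φ3→wet] = [F, F]
r7 m[φ4→ice] = [F, F]
r7 m[φ4→rain] = [F, F]
r7 m[φ5→slip] = [F, F]
r7 m[φ5→ice] = [F, F]
r7 m[φ6→sun] = [F, F]
r7 m[φ6→wet] = [F, F]
r7 m[φ7→sun] = [F, F]
r7 m[φ7→rain] = [F, F]
r7 m[sun→φ0] = [F, F]
r7 m[sun→φ1] = [F, F]
r7 m[sun→φ3] = [F, F]
r7 m[sun→φ6] = [F, F]
r7 m[sun→φ7] = [F, F]
r7 m[slip→φ0] = [F, F]
r7 m[slip→φ5] = [F, F]
r7 m[ice→φ1] = [F, F]
r7 m[ice→φ2] = [F, F]
r7 m[ice→φ4] = [F, F]
r7 m[ice→φ5] = [F, F]
r7 m[rain→φ4] = [F, F]
r7 m[rain→φ7] = [F, F]
r7 m[cld→φ2] = [T, T]
r7 m[wet→φ3] = [F, F]
r7 m[wet→φ6] = [F, F]
r8 m[φ0→sun] = [F, F]
r8 m[φ0→slip] = [F, F]
r8 m[φ1→sun] = [F, F]
r8 m[φ1→ice] = [F, F]
r8 m[φ2→ice] = [T, T]
r8 m[φ2→cld] = [F, F]
r8 m[φ3→sun] = [F, F]
r8 m[φ3→wet] = [F, F]
r8 m[φ4→ice] = [F, F]
r8 m[φ4→rain] = [F, F]
r8 m[φ5→slip] = [F, F]
r8 m[φ5→ice] = [F, F]
r8 m[φ6→sun] = [F, F]
r8 m[φ6→wet] = [F, F]
r8 m[φ7→sun] = [F, F]
r8 m[φ7→rain] = [F, F]
r8 m[sun→φ0] = [F, F]
r8 m[sun→φ1] = [F, F]
r8 m[sun→φ3] = [F, F]
r8 m[sun→φ6] = [F, F]
r8 m[sun→φ7] = [F, F]
r8 m[slip→φ0] = [F, F]
r8 m[slip→φ5] = [F, F]
r8 m[ice→φ1] = [F, F]
r8 m[ice→φ2] = [F, F]
r8 m[ice→φ4] = [F, F]
r8 m[ice→φ5] = [F, F]
r8 m[rain→φ4] = [F, F]
r8 m[rain→φ7] = [F, F]
r8 m[cld→φ2] = [T, T]
r8 m[wet→φ3] = [F, F]
r8 m[wet→φ6] = [F, F]
r9 m[φ0→sun] = [F, F]
r9 m[φ0→slip] = [F, F]
r9 m[φ1→sun] = [F, F]
r9 m[φ1→ice] = [F, F]
r9 m[φ2→ice] = [T, T]
r9 m[φ2→cld] = [F, F]
r9 m[φ3→sun] = [F, F]
r9 m[φ3→wet] = [F, F]
r9 m[φ4→ice] = [F, F]
r9 m[φ4→rain] = [F, F]
r9 m[φ5→slip] = [F, F]
r9 m[φ5→ice] = [F, F]
r9 m[φ6→sun] = [F, F]
r9 m[φ6→wet] = [F, F]
r9 m[φ7→sun] = [F, F]
r9 m[φ7→rain] = [F, F]
r9 m[sun→φ0] = [F, F]
r9 m[sun→φ1] = [F, F]
r9 m[sun→φ3] = [F, F]
r9 m[sun→φ6] = [F, F]
r9 m[sun→φ7] = [F, F]
r9 m[slip→φ0] = [F, F]
r9 m[slip→φ5] = [F, F]
r9 m[ice→φ1] = [F, F]
r9 m[ice→φ2] = [F, F]
r9 m[ice→φ4] = [F, F]
r9 m[ice→φ5] = [F, F]
r9 m[rain→φ4] = [F, F]
r9 m[rain→φ7] = [F, F]
r9 m[cld→φ2] = [T, T]
r9 m[wet→φ3] = [F, F]
r9 m[wet→φ6] = [F, F]
fixed point reached at round 8

message @ round 9 = [F, F]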